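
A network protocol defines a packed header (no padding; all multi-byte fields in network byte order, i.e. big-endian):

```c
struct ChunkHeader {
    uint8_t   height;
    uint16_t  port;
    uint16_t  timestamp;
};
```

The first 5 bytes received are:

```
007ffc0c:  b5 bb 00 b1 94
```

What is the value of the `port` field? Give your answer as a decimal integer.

47872

`port` follows `height` (1 byte), so it starts at byte offset 1 and occupies 2 bytes.
Bytes at offsets 1..2: BB 00.
Big-endian: lowest address holds the most-significant byte.
The bytes are already most-significant first: 0xBB00.
0xBB00 = 47872.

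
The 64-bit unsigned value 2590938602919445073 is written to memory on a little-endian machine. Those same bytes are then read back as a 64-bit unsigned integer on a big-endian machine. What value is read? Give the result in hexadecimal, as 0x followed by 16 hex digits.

0x5142DC95EEDCF423

2590938602919445073 in 64-bit hexadecimal is 0x23F4DCEE95DC4251.
Stored little-endian, the bytes at ascending addresses are 51 42 DC 95 EE DC F4 23.
Read back as big-endian, the last byte is least significant, giving 0x5142DC95EEDCF423.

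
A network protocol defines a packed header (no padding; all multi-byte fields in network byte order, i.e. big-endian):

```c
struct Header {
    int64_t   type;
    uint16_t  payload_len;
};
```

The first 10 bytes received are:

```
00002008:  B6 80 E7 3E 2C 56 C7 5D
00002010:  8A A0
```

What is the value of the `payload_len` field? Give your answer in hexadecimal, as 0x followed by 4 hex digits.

`payload_len` follows `type` (8 bytes), so it starts at byte offset 8 and occupies 2 bytes.
Bytes at offsets 8..9: 8A A0.
Big-endian: lowest address holds the most-significant byte.
The bytes are already most-significant first: 0x8AA0.

0x8AA0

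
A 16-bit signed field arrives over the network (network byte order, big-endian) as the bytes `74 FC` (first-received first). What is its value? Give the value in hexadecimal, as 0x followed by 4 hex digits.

0x74FC

In big-endian order the high byte comes first in memory.
The bytes are already most-significant first: 0x74FC.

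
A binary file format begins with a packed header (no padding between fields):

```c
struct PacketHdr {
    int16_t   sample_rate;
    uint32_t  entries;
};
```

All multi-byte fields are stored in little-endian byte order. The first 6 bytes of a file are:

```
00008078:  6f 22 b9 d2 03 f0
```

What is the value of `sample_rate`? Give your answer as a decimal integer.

8815

`sample_rate` is the first field, at byte offset 0, occupying 2 bytes.
Bytes at offsets 0..1: 6F 22.
In little-endian order the low byte comes first in memory.
Reassemble most-significant byte first: 22 6F → 0x226F.
0x226F = 8815.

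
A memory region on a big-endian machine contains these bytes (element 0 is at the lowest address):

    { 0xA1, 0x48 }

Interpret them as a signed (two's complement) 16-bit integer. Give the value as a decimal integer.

Big-endian: lowest address holds the most-significant byte.
The bytes are already most-significant first: 0xA148.
Top bit is set, so as a signed 16-bit value this is 0xA148 − 2^16 = -24248.

-24248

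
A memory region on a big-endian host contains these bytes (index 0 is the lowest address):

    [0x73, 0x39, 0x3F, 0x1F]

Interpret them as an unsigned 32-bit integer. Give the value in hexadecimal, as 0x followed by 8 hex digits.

Big-endian stores the most-significant byte at the lowest address.
The bytes are already most-significant first: 0x73393F1F.

0x73393F1F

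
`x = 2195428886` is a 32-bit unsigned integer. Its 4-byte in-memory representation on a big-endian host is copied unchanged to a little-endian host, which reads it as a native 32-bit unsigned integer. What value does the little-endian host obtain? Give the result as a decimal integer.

2195428886 in 32-bit hexadecimal is 0x82DB9616.
Stored big-endian, the bytes at ascending addresses are 82 DB 96 16.
Read back as little-endian, the first byte is least significant, giving 0x1696DB82.
0x1696DB82 = 378985346.

378985346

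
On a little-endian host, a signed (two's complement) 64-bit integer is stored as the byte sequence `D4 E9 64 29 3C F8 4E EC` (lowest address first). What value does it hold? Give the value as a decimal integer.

-1418923895298922028

In little-endian order the low byte comes first in memory.
Reassemble most-significant byte first: EC 4E F8 3C 29 64 E9 D4 → 0xEC4EF83C2964E9D4.
Top bit is set, so as a signed 64-bit value this is 0xEC4EF83C2964E9D4 − 2^64 = -1418923895298922028.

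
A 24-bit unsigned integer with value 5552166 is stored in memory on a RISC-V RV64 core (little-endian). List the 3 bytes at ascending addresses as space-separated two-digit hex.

5552166 in hexadecimal, padded to 24 bits, is 0x54B826.
Split into bytes (most-significant first): 54 B8 26.
Little-endian stores the least-significant byte at the lowest address.
So at ascending addresses the bytes are 26 B8 54.

26 B8 54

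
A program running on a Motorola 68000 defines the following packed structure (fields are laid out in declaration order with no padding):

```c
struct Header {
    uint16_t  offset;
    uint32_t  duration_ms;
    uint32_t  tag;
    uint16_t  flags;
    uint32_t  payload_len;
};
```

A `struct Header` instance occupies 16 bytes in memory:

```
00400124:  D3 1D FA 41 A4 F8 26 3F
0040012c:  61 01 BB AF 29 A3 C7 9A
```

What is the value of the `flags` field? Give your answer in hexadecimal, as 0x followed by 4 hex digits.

0xBBAF

`flags` follows `offset` (2 B), `duration_ms` (4 B), `tag` (4 B), so it starts at offset 2 + 4 + 4 = 10 and occupies 2 bytes.
Bytes at offsets 10..11: BB AF.
In big-endian order the high byte comes first in memory.
The bytes are already most-significant first: 0xBBAF.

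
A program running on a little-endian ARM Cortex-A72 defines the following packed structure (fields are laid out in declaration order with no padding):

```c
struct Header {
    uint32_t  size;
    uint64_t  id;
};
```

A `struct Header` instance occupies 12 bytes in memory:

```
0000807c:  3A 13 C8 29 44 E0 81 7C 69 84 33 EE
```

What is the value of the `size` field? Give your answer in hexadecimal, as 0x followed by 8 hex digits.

0x29C8133A

`size` is the first field, at byte offset 0, occupying 4 bytes.
Bytes at offsets 0..3: 3A 13 C8 29.
Little-endian: lowest address holds the least-significant byte.
Reassemble most-significant byte first: 29 C8 13 3A → 0x29C8133A.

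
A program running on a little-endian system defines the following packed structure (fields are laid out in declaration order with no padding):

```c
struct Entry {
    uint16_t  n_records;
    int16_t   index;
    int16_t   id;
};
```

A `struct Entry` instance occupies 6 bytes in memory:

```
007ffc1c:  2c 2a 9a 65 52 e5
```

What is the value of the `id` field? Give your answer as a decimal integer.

-6830

`id` follows `n_records` (2 B), `index` (2 B), so it starts at offset 2 + 2 = 4 and occupies 2 bytes.
Bytes at offsets 4..5: 52 E5.
Little-endian stores the least-significant byte at the lowest address.
Reassemble most-significant byte first: E5 52 → 0xE552.
Top bit is set, so as a signed 16-bit value this is 0xE552 − 2^16 = -6830.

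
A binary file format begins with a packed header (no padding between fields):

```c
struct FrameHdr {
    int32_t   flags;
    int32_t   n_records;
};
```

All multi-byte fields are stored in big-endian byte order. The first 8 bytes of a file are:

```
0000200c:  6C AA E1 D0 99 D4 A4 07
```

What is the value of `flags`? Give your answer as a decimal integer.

`flags` is the first field, at byte offset 0, occupying 4 bytes.
Bytes at offsets 0..3: 6C AA E1 D0.
Big-endian: lowest address holds the most-significant byte.
The bytes are already most-significant first: 0x6CAAE1D0.
0x6CAAE1D0 = 1823138256.

1823138256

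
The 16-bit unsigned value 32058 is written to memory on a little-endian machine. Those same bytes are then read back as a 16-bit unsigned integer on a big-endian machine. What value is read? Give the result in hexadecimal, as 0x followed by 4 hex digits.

0x3A7D

32058 in 16-bit hexadecimal is 0x7D3A.
Stored little-endian, the bytes at ascending addresses are 3A 7D.
Read back as big-endian, the last byte is least significant, giving 0x3A7D.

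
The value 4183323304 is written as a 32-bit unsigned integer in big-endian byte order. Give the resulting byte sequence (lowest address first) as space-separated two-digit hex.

4183323304 in hexadecimal, padded to 32 bits, is 0xF95872A8.
Split into bytes (most-significant first): F9 58 72 A8.
Big-endian stores the most-significant byte at the lowest address.
So the memory order matches the most-significant-first order: F9 58 72 A8.

F9 58 72 A8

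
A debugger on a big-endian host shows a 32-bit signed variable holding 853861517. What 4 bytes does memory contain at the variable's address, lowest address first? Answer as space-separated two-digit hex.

32 E4 E4 8D

853861517 in hexadecimal, padded to 32 bits, is 0x32E4E48D.
Split into bytes (most-significant first): 32 E4 E4 8D.
Big-endian: lowest address holds the most-significant byte.
So the memory order matches the most-significant-first order: 32 E4 E4 8D.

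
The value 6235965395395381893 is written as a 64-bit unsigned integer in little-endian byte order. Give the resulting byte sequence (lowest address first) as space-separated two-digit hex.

6235965395395381893 in hexadecimal, padded to 64 bits, is 0x568A997CD02B8A85.
Split into bytes (most-significant first): 56 8A 99 7C D0 2B 8A 85.
Little-endian stores the least-significant byte at the lowest address.
So at ascending addresses the bytes are 85 8A 2B D0 7C 99 8A 56.

85 8A 2B D0 7C 99 8A 56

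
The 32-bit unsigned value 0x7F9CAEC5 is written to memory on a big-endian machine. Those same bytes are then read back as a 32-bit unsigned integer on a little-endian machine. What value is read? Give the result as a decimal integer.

Stored big-endian, the bytes at ascending addresses are 7F 9C AE C5.
Read back as little-endian, the first byte is least significant, giving 0xC5AE9C7F.
0xC5AE9C7F = 3316554879.

3316554879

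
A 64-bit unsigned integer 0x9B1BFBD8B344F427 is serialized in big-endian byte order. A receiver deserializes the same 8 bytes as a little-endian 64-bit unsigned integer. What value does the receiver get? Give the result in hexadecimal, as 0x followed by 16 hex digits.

0x27F444B3D8FB1B9B

Stored big-endian, the bytes at ascending addresses are 9B 1B FB D8 B3 44 F4 27.
Read back as little-endian, the first byte is least significant, giving 0x27F444B3D8FB1B9B.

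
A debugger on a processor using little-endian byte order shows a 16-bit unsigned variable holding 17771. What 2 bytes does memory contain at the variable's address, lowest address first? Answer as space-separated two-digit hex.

17771 in hexadecimal, padded to 16 bits, is 0x456B.
Split into bytes (most-significant first): 45 6B.
Little-endian: lowest address holds the least-significant byte.
So at ascending addresses the bytes are 6B 45.

6B 45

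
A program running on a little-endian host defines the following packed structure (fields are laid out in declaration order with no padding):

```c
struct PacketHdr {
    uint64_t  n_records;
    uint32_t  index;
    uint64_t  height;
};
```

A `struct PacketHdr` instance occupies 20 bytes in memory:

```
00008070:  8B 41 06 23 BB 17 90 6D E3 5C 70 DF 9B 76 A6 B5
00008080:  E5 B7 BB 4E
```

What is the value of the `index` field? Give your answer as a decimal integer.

3748682979

`index` follows `n_records` (8 bytes), so it starts at byte offset 8 and occupies 4 bytes.
Bytes at offsets 8..11: E3 5C 70 DF.
Little-endian stores the least-significant byte at the lowest address.
Reassemble most-significant byte first: DF 70 5C E3 → 0xDF705CE3.
0xDF705CE3 = 3748682979.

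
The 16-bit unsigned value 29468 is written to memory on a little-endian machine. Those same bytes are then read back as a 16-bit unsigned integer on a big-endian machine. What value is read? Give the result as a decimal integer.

29468 in 16-bit hexadecimal is 0x731C.
Stored little-endian, the bytes at ascending addresses are 1C 73.
Read back as big-endian, the last byte is least significant, giving 0x1C73.
0x1C73 = 7283.

7283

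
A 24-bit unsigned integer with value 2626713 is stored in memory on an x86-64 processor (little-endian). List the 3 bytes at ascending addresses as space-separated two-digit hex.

2626713 in hexadecimal, padded to 24 bits, is 0x281499.
Split into bytes (most-significant first): 28 14 99.
Little-endian stores the least-significant byte at the lowest address.
So at ascending addresses the bytes are 99 14 28.

99 14 28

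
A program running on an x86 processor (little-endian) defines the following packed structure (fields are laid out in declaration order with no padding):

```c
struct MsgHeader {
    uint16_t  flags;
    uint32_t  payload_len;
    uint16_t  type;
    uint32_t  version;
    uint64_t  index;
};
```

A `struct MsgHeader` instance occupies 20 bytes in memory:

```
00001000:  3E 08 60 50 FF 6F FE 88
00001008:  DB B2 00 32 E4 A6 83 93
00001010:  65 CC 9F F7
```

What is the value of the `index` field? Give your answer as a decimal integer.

`index` follows `flags` (2 B), `payload_len` (4 B), `type` (2 B), `version` (4 B), so it starts at offset 2 + 4 + 2 + 4 = 12 and occupies 8 bytes.
Bytes at offsets 12..19: E4 A6 83 93 65 CC 9F F7.
In little-endian order the low byte comes first in memory.
Reassemble most-significant byte first: F7 9F CC 65 93 83 A6 E4 → 0xF79FCC659383A6E4.
0xF79FCC659383A6E4 = 17843204985303836388.

17843204985303836388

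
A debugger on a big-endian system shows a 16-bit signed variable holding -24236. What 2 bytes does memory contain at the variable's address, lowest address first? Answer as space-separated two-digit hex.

Two's complement of -24236 in 16 bits: 24236 = 0x5EAC; invert → 0xA153; add 1 → 0xA154.
Split into bytes (most-significant first): A1 54.
Big-endian stores the most-significant byte at the lowest address.
So the memory order matches the most-significant-first order: A1 54.

A1 54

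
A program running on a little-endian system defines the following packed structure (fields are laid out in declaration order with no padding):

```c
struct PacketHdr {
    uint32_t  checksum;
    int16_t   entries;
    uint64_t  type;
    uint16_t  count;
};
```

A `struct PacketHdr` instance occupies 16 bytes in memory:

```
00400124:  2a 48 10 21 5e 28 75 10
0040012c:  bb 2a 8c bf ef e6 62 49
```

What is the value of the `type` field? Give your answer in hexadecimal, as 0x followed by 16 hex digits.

0xE6EFBF8C2ABB1075

`type` follows `checksum` (4 B), `entries` (2 B), so it starts at offset 4 + 2 = 6 and occupies 8 bytes.
Bytes at offsets 6..13: 75 10 BB 2A 8C BF EF E6.
Little-endian stores the least-significant byte at the lowest address.
Reassemble most-significant byte first: E6 EF BF 8C 2A BB 10 75 → 0xE6EFBF8C2ABB1075.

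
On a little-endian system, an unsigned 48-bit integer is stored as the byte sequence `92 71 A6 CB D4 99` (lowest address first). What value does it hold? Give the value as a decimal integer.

169139228799378

Little-endian stores the least-significant byte at the lowest address.
Reassemble most-significant byte first: 99 D4 CB A6 71 92 → 0x99D4CBA67192.
0x99D4CBA67192 = 169139228799378.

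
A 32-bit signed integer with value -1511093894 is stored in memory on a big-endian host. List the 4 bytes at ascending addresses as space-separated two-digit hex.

A5 EE 89 7A

Two's complement of -1511093894 in 32 bits: 1511093894 = 0x5A117686; invert → 0xA5EE8979; add 1 → 0xA5EE897A.
Split into bytes (most-significant first): A5 EE 89 7A.
Big-endian: lowest address holds the most-significant byte.
So the memory order matches the most-significant-first order: A5 EE 89 7A.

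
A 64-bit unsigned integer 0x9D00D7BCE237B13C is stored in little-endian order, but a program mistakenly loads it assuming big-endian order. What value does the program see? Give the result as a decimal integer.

4373338160123805853

Stored little-endian, the bytes at ascending addresses are 3C B1 37 E2 BC D7 00 9D.
Read back as big-endian, the last byte is least significant, giving 0x3CB137E2BCD7009D.
0x3CB137E2BCD7009D = 4373338160123805853.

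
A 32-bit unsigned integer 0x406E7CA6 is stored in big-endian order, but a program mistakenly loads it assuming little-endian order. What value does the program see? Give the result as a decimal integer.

2793172544

Stored big-endian, the bytes at ascending addresses are 40 6E 7C A6.
Read back as little-endian, the first byte is least significant, giving 0xA67C6E40.
0xA67C6E40 = 2793172544.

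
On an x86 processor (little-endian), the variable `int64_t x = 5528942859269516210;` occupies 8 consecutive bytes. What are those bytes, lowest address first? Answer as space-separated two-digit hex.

5528942859269516210 in hexadecimal, padded to 64 bits, is 0x4CBAC03CA6312BB2.
Split into bytes (most-significant first): 4C BA C0 3C A6 31 2B B2.
In little-endian order the low byte comes first in memory.
So at ascending addresses the bytes are B2 2B 31 A6 3C C0 BA 4C.

B2 2B 31 A6 3C C0 BA 4C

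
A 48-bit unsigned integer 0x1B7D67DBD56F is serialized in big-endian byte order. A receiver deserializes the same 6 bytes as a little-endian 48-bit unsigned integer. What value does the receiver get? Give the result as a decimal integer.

Stored big-endian, the bytes at ascending addresses are 1B 7D 67 DB D5 6F.
Read back as little-endian, the first byte is least significant, giving 0x6FD5DB677D1B.
0x6FD5DB677D1B = 122964299709723.

122964299709723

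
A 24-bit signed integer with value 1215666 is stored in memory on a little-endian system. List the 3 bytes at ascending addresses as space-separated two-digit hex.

B2 8C 12

1215666 in hexadecimal, padded to 24 bits, is 0x128CB2.
Split into bytes (most-significant first): 12 8C B2.
In little-endian order the low byte comes first in memory.
So at ascending addresses the bytes are B2 8C 12.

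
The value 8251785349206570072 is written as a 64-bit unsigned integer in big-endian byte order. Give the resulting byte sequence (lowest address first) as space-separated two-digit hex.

8251785349206570072 in hexadecimal, padded to 64 bits, is 0x72843B0E263AF458.
Split into bytes (most-significant first): 72 84 3B 0E 26 3A F4 58.
Big-endian stores the most-significant byte at the lowest address.
So the memory order matches the most-significant-first order: 72 84 3B 0E 26 3A F4 58.

72 84 3B 0E 26 3A F4 58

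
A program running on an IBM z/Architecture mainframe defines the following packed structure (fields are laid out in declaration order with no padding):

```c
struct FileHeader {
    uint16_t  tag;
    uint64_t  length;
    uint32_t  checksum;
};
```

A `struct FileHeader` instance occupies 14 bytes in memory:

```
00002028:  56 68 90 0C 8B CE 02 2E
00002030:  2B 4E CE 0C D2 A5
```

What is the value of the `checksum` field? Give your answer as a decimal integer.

`checksum` follows `tag` (2 B), `length` (8 B), so it starts at offset 2 + 8 = 10 and occupies 4 bytes.
Bytes at offsets 10..13: CE 0C D2 A5.
Big-endian: lowest address holds the most-significant byte.
The bytes are already most-significant first: 0xCE0CD2A5.
0xCE0CD2A5 = 3456946853.

3456946853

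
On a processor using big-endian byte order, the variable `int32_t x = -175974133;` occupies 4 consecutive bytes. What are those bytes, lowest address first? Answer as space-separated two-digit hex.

Two's complement of -175974133 in 32 bits: 175974133 = 0x0A7D26F5; invert → 0xF582D90A; add 1 → 0xF582D90B.
Split into bytes (most-significant first): F5 82 D9 0B.
Big-endian: lowest address holds the most-significant byte.
So the memory order matches the most-significant-first order: F5 82 D9 0B.

F5 82 D9 0B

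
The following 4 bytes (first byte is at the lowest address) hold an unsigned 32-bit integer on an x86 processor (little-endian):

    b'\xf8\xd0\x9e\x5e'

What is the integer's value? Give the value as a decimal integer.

In little-endian order the low byte comes first in memory.
Reassemble most-significant byte first: 5E 9E D0 F8 → 0x5E9ED0F8.
0x5E9ED0F8 = 1587466488.

1587466488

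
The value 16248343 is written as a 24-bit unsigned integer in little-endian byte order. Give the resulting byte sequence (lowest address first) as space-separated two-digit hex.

16248343 in hexadecimal, padded to 24 bits, is 0xF7EE17.
Split into bytes (most-significant first): F7 EE 17.
Little-endian stores the least-significant byte at the lowest address.
So at ascending addresses the bytes are 17 EE F7.

17 EE F7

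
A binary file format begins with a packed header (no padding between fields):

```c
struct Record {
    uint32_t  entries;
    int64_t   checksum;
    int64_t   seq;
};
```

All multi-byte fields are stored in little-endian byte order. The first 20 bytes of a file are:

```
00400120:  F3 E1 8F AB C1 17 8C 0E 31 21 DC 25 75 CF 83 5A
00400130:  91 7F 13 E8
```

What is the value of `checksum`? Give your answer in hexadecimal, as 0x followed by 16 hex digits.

0x25DC21310E8C17C1

`checksum` follows `entries` (4 bytes), so it starts at byte offset 4 and occupies 8 bytes.
Bytes at offsets 4..11: C1 17 8C 0E 31 21 DC 25.
Little-endian: lowest address holds the least-significant byte.
Reassemble most-significant byte first: 25 DC 21 31 0E 8C 17 C1 → 0x25DC21310E8C17C1.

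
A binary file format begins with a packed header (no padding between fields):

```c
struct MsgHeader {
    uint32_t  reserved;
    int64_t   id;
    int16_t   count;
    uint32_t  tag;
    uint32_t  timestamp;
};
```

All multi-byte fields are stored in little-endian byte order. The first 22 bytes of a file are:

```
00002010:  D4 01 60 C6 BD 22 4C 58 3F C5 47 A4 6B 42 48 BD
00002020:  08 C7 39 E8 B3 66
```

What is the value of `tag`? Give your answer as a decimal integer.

3339238728

`tag` follows `reserved` (4 B), `id` (8 B), `count` (2 B), so it starts at offset 4 + 8 + 2 = 14 and occupies 4 bytes.
Bytes at offsets 14..17: 48 BD 08 C7.
Little-endian: lowest address holds the least-significant byte.
Reassemble most-significant byte first: C7 08 BD 48 → 0xC708BD48.
0xC708BD48 = 3339238728.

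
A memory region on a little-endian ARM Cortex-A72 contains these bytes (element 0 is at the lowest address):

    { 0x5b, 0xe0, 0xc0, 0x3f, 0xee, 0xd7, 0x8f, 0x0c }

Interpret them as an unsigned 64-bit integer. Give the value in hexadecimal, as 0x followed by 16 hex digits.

In little-endian order the low byte comes first in memory.
Reassemble most-significant byte first: 0C 8F D7 EE 3F C0 E0 5B → 0x0C8FD7EE3FC0E05B.

0x0C8FD7EE3FC0E05B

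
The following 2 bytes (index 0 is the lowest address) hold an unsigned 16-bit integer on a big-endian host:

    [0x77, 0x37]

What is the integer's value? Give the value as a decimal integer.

Big-endian: lowest address holds the most-significant byte.
The bytes are already most-significant first: 0x7737.
0x7737 = 30519.

30519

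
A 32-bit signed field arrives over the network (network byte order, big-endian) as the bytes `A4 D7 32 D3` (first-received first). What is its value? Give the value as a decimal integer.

-1529400621

Big-endian stores the most-significant byte at the lowest address.
The bytes are already most-significant first: 0xA4D732D3.
Top bit is set, so as a signed 32-bit value this is 0xA4D732D3 − 2^32 = -1529400621.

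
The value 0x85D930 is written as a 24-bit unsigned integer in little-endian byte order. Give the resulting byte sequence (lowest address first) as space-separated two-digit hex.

30 D9 85

Split into bytes (most-significant first): 85 D9 30.
Little-endian: lowest address holds the least-significant byte.
So at ascending addresses the bytes are 30 D9 85.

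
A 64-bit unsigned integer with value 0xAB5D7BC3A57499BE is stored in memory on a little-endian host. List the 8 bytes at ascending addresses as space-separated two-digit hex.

Split into bytes (most-significant first): AB 5D 7B C3 A5 74 99 BE.
Little-endian: lowest address holds the least-significant byte.
So at ascending addresses the bytes are BE 99 74 A5 C3 7B 5D AB.

BE 99 74 A5 C3 7B 5D AB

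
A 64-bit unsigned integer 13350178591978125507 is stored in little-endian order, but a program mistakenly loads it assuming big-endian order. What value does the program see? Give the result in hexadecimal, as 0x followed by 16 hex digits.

13350178591978125507 in 64-bit hexadecimal is 0xB9455CB276E178C3.
Stored little-endian, the bytes at ascending addresses are C3 78 E1 76 B2 5C 45 B9.
Read back as big-endian, the last byte is least significant, giving 0xC378E176B25C45B9.

0xC378E176B25C45B9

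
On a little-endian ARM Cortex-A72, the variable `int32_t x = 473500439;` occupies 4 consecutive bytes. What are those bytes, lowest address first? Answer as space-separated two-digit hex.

473500439 in hexadecimal, padded to 32 bits, is 0x1C390B17.
Split into bytes (most-significant first): 1C 39 0B 17.
Little-endian: lowest address holds the least-significant byte.
So at ascending addresses the bytes are 17 0B 39 1C.

17 0B 39 1C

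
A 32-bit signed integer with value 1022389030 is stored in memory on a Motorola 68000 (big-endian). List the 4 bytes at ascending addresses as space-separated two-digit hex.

3C F0 6B 26

1022389030 in hexadecimal, padded to 32 bits, is 0x3CF06B26.
Split into bytes (most-significant first): 3C F0 6B 26.
In big-endian order the high byte comes first in memory.
So the memory order matches the most-significant-first order: 3C F0 6B 26.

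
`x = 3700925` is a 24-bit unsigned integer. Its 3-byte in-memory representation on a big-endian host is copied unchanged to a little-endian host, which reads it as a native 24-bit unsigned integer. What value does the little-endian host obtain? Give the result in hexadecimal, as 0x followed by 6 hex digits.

3700925 in 24-bit hexadecimal is 0x3878BD.
Stored big-endian, the bytes at ascending addresses are 38 78 BD.
Read back as little-endian, the first byte is least significant, giving 0xBD7838.

0xBD7838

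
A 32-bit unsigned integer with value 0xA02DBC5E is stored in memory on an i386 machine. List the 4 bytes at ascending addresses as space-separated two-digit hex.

5E BC 2D A0

Split into bytes (most-significant first): A0 2D BC 5E.
Little-endian: lowest address holds the least-significant byte.
So at ascending addresses the bytes are 5E BC 2D A0.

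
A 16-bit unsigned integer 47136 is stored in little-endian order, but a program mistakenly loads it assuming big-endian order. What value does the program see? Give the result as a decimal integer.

8376

47136 in 16-bit hexadecimal is 0xB820.
Stored little-endian, the bytes at ascending addresses are 20 B8.
Read back as big-endian, the last byte is least significant, giving 0x20B8.
0x20B8 = 8376.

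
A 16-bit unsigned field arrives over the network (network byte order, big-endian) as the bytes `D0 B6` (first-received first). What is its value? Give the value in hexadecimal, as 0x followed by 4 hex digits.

In big-endian order the high byte comes first in memory.
The bytes are already most-significant first: 0xD0B6.

0xD0B6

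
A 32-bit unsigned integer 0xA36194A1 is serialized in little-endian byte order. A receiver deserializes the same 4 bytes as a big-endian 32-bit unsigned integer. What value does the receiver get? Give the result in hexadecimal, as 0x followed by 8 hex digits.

0xA19461A3

Stored little-endian, the bytes at ascending addresses are A1 94 61 A3.
Read back as big-endian, the last byte is least significant, giving 0xA19461A3.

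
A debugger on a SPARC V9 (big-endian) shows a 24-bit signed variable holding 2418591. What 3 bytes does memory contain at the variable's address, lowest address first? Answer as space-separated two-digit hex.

2418591 in hexadecimal, padded to 24 bits, is 0x24E79F.
Split into bytes (most-significant first): 24 E7 9F.
Big-endian: lowest address holds the most-significant byte.
So the memory order matches the most-significant-first order: 24 E7 9F.

24 E7 9F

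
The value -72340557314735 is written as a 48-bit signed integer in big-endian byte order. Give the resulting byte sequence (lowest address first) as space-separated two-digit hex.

BE 34 E6 C7 45 51

Two's complement of -72340557314735 in 48 bits: 72340557314735 = 0x41CB1938BAAF; invert → 0xBE34E6C74550; add 1 → 0xBE34E6C74551.
Split into bytes (most-significant first): BE 34 E6 C7 45 51.
In big-endian order the high byte comes first in memory.
So the memory order matches the most-significant-first order: BE 34 E6 C7 45 51.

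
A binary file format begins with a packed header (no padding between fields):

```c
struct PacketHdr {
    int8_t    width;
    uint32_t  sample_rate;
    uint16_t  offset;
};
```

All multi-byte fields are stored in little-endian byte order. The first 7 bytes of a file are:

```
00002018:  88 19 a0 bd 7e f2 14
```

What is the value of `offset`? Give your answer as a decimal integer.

5362

`offset` follows `width` (1 B), `sample_rate` (4 B), so it starts at offset 1 + 4 = 5 and occupies 2 bytes.
Bytes at offsets 5..6: F2 14.
In little-endian order the low byte comes first in memory.
Reassemble most-significant byte first: 14 F2 → 0x14F2.
0x14F2 = 5362.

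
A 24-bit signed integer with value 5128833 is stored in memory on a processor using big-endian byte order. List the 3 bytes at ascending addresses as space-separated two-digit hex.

4E 42 81

5128833 in hexadecimal, padded to 24 bits, is 0x4E4281.
Split into bytes (most-significant first): 4E 42 81.
Big-endian: lowest address holds the most-significant byte.
So the memory order matches the most-significant-first order: 4E 42 81.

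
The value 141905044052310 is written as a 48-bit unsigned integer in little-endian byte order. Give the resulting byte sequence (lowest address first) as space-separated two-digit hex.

56 19 BE D7 0F 81

141905044052310 in hexadecimal, padded to 48 bits, is 0x810FD7BE1956.
Split into bytes (most-significant first): 81 0F D7 BE 19 56.
Little-endian: lowest address holds the least-significant byte.
So at ascending addresses the bytes are 56 19 BE D7 0F 81.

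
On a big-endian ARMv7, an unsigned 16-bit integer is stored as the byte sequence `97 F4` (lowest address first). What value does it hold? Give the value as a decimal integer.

In big-endian order the high byte comes first in memory.
The bytes are already most-significant first: 0x97F4.
0x97F4 = 38900.

38900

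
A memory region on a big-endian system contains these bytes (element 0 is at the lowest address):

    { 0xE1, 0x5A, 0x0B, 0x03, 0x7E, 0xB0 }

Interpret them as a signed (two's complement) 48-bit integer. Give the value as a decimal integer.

-33698128626000

In big-endian order the high byte comes first in memory.
The bytes are already most-significant first: 0xE15A0B037EB0.
Top bit is set, so as a signed 48-bit value this is 0xE15A0B037EB0 − 2^48 = -33698128626000.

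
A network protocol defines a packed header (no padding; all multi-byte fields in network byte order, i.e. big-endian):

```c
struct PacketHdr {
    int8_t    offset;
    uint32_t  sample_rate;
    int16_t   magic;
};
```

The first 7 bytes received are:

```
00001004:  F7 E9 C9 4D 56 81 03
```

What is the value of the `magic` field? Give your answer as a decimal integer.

`magic` follows `offset` (1 B), `sample_rate` (4 B), so it starts at offset 1 + 4 = 5 and occupies 2 bytes.
Bytes at offsets 5..6: 81 03.
Big-endian: lowest address holds the most-significant byte.
The bytes are already most-significant first: 0x8103.
Top bit is set, so as a signed 16-bit value this is 0x8103 − 2^16 = -32509.

-32509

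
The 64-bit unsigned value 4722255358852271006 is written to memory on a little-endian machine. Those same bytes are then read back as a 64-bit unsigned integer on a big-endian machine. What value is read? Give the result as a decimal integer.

11388217743243380801

4722255358852271006 in 64-bit hexadecimal is 0x4188D23AB3130B9E.
Stored little-endian, the bytes at ascending addresses are 9E 0B 13 B3 3A D2 88 41.
Read back as big-endian, the last byte is least significant, giving 0x9E0B13B33AD28841.
0x9E0B13B33AD28841 = 11388217743243380801.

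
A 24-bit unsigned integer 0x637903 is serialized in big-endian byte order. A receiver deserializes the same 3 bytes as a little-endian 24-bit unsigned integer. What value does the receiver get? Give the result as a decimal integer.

Stored big-endian, the bytes at ascending addresses are 63 79 03.
Read back as little-endian, the first byte is least significant, giving 0x037963.
0x037963 = 227683.

227683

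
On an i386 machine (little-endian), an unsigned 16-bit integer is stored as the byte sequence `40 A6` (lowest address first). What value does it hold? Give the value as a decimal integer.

42560

In little-endian order the low byte comes first in memory.
Reassemble most-significant byte first: A6 40 → 0xA640.
0xA640 = 42560.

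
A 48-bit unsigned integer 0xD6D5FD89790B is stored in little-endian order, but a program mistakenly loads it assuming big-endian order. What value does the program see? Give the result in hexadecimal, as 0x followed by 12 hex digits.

0x0B7989FDD5D6

Stored little-endian, the bytes at ascending addresses are 0B 79 89 FD D5 D6.
Read back as big-endian, the last byte is least significant, giving 0x0B7989FDD5D6.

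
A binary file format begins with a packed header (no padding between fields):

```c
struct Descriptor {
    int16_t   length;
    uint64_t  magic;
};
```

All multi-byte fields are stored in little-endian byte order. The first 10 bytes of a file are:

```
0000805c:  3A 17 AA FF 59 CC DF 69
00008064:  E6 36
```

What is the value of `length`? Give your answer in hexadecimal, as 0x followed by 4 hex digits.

0x173A

`length` is the first field, at byte offset 0, occupying 2 bytes.
Bytes at offsets 0..1: 3A 17.
Little-endian: lowest address holds the least-significant byte.
Reassemble most-significant byte first: 17 3A → 0x173A.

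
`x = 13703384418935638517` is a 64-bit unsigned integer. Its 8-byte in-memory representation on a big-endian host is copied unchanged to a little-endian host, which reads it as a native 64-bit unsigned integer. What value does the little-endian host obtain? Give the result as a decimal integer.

17656723526632287422

13703384418935638517 in 64-bit hexadecimal is 0xBE2C33867F4809F5.
Stored big-endian, the bytes at ascending addresses are BE 2C 33 86 7F 48 09 F5.
Read back as little-endian, the first byte is least significant, giving 0xF509487F86332CBE.
0xF509487F86332CBE = 17656723526632287422.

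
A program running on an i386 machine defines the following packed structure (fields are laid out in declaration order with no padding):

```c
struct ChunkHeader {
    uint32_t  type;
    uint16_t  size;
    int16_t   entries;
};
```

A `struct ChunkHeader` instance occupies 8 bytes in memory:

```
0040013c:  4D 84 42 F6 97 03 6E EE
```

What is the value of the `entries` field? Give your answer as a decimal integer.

-4498

`entries` follows `type` (4 B), `size` (2 B), so it starts at offset 4 + 2 = 6 and occupies 2 bytes.
Bytes at offsets 6..7: 6E EE.
Little-endian stores the least-significant byte at the lowest address.
Reassemble most-significant byte first: EE 6E → 0xEE6E.
Top bit is set, so as a signed 16-bit value this is 0xEE6E − 2^16 = -4498.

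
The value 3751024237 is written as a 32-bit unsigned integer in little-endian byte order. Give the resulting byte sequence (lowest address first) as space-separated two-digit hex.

3751024237 in hexadecimal, padded to 32 bits, is 0xDF94166D.
Split into bytes (most-significant first): DF 94 16 6D.
Little-endian stores the least-significant byte at the lowest address.
So at ascending addresses the bytes are 6D 16 94 DF.

6D 16 94 DF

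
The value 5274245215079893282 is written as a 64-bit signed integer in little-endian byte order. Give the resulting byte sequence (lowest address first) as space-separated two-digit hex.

22 09 24 37 14 E2 31 49

5274245215079893282 in hexadecimal, padded to 64 bits, is 0x4931E21437240922.
Split into bytes (most-significant first): 49 31 E2 14 37 24 09 22.
Little-endian: lowest address holds the least-significant byte.
So at ascending addresses the bytes are 22 09 24 37 14 E2 31 49.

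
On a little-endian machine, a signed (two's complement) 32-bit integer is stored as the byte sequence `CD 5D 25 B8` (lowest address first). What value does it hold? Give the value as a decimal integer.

-1205510707

In little-endian order the low byte comes first in memory.
Reassemble most-significant byte first: B8 25 5D CD → 0xB8255DCD.
Top bit is set, so as a signed 32-bit value this is 0xB8255DCD − 2^32 = -1205510707.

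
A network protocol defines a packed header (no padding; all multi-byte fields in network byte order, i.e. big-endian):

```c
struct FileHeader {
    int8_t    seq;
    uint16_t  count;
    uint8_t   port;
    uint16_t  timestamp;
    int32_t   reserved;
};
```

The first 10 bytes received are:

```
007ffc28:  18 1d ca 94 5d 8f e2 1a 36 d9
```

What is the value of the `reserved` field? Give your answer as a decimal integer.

-501598503

`reserved` follows `seq` (1 B), `count` (2 B), `port` (1 B), `timestamp` (2 B), so it starts at offset 1 + 2 + 1 + 2 = 6 and occupies 4 bytes.
Bytes at offsets 6..9: E2 1A 36 D9.
Big-endian: lowest address holds the most-significant byte.
The bytes are already most-significant first: 0xE21A36D9.
Top bit is set, so as a signed 32-bit value this is 0xE21A36D9 − 2^32 = -501598503.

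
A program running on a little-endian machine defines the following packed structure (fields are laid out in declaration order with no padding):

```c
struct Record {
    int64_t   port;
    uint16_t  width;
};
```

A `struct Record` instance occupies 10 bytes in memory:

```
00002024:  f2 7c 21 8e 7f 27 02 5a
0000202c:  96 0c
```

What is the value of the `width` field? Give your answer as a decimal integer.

`width` follows `port` (8 bytes), so it starts at byte offset 8 and occupies 2 bytes.
Bytes at offsets 8..9: 96 0C.
In little-endian order the low byte comes first in memory.
Reassemble most-significant byte first: 0C 96 → 0x0C96.
0x0C96 = 3222.

3222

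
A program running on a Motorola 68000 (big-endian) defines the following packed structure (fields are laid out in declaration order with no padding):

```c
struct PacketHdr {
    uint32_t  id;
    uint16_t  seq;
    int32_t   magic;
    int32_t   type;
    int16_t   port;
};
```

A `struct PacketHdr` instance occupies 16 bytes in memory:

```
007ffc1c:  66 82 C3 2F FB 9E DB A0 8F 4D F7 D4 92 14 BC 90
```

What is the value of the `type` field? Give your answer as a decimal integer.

-137063916

`type` follows `id` (4 B), `seq` (2 B), `magic` (4 B), so it starts at offset 4 + 2 + 4 = 10 and occupies 4 bytes.
Bytes at offsets 10..13: F7 D4 92 14.
Big-endian: lowest address holds the most-significant byte.
The bytes are already most-significant first: 0xF7D49214.
Top bit is set, so as a signed 32-bit value this is 0xF7D49214 − 2^32 = -137063916.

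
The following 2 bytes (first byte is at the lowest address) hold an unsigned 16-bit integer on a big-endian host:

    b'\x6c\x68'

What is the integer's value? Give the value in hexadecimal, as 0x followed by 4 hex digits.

Big-endian: lowest address holds the most-significant byte.
The bytes are already most-significant first: 0x6C68.

0x6C68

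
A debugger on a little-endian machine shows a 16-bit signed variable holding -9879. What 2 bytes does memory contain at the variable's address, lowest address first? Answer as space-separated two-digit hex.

Two's complement of -9879 in 16 bits: 9879 = 0x2697; invert → 0xD968; add 1 → 0xD969.
Split into bytes (most-significant first): D9 69.
Little-endian stores the least-significant byte at the lowest address.
So at ascending addresses the bytes are 69 D9.

69 D9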